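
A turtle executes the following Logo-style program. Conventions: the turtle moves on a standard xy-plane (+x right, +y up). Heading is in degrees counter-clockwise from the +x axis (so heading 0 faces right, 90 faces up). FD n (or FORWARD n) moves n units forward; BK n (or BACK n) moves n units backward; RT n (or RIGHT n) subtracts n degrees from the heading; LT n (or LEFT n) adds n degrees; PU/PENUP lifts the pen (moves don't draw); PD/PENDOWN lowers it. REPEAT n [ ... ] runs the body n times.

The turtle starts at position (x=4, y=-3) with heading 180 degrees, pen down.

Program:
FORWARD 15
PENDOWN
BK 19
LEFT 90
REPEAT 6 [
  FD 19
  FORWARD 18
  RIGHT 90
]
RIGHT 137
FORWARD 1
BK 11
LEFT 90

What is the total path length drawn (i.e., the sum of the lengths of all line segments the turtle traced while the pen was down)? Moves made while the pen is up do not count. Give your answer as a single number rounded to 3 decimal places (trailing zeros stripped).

Answer: 268

Derivation:
Executing turtle program step by step:
Start: pos=(4,-3), heading=180, pen down
FD 15: (4,-3) -> (-11,-3) [heading=180, draw]
PD: pen down
BK 19: (-11,-3) -> (8,-3) [heading=180, draw]
LT 90: heading 180 -> 270
REPEAT 6 [
  -- iteration 1/6 --
  FD 19: (8,-3) -> (8,-22) [heading=270, draw]
  FD 18: (8,-22) -> (8,-40) [heading=270, draw]
  RT 90: heading 270 -> 180
  -- iteration 2/6 --
  FD 19: (8,-40) -> (-11,-40) [heading=180, draw]
  FD 18: (-11,-40) -> (-29,-40) [heading=180, draw]
  RT 90: heading 180 -> 90
  -- iteration 3/6 --
  FD 19: (-29,-40) -> (-29,-21) [heading=90, draw]
  FD 18: (-29,-21) -> (-29,-3) [heading=90, draw]
  RT 90: heading 90 -> 0
  -- iteration 4/6 --
  FD 19: (-29,-3) -> (-10,-3) [heading=0, draw]
  FD 18: (-10,-3) -> (8,-3) [heading=0, draw]
  RT 90: heading 0 -> 270
  -- iteration 5/6 --
  FD 19: (8,-3) -> (8,-22) [heading=270, draw]
  FD 18: (8,-22) -> (8,-40) [heading=270, draw]
  RT 90: heading 270 -> 180
  -- iteration 6/6 --
  FD 19: (8,-40) -> (-11,-40) [heading=180, draw]
  FD 18: (-11,-40) -> (-29,-40) [heading=180, draw]
  RT 90: heading 180 -> 90
]
RT 137: heading 90 -> 313
FD 1: (-29,-40) -> (-28.318,-40.731) [heading=313, draw]
BK 11: (-28.318,-40.731) -> (-35.82,-32.686) [heading=313, draw]
LT 90: heading 313 -> 43
Final: pos=(-35.82,-32.686), heading=43, 16 segment(s) drawn

Segment lengths:
  seg 1: (4,-3) -> (-11,-3), length = 15
  seg 2: (-11,-3) -> (8,-3), length = 19
  seg 3: (8,-3) -> (8,-22), length = 19
  seg 4: (8,-22) -> (8,-40), length = 18
  seg 5: (8,-40) -> (-11,-40), length = 19
  seg 6: (-11,-40) -> (-29,-40), length = 18
  seg 7: (-29,-40) -> (-29,-21), length = 19
  seg 8: (-29,-21) -> (-29,-3), length = 18
  seg 9: (-29,-3) -> (-10,-3), length = 19
  seg 10: (-10,-3) -> (8,-3), length = 18
  seg 11: (8,-3) -> (8,-22), length = 19
  seg 12: (8,-22) -> (8,-40), length = 18
  seg 13: (8,-40) -> (-11,-40), length = 19
  seg 14: (-11,-40) -> (-29,-40), length = 18
  seg 15: (-29,-40) -> (-28.318,-40.731), length = 1
  seg 16: (-28.318,-40.731) -> (-35.82,-32.686), length = 11
Total = 268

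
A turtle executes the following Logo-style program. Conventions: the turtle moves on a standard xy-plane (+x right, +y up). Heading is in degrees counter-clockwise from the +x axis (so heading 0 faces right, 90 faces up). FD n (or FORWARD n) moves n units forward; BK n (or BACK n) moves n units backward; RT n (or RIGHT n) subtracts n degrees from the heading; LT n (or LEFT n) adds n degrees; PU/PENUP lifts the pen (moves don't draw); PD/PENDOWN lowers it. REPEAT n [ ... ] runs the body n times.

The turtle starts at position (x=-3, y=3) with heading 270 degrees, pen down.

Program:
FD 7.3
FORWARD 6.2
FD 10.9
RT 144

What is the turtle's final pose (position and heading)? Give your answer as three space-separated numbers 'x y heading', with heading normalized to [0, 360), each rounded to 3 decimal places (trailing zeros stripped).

Executing turtle program step by step:
Start: pos=(-3,3), heading=270, pen down
FD 7.3: (-3,3) -> (-3,-4.3) [heading=270, draw]
FD 6.2: (-3,-4.3) -> (-3,-10.5) [heading=270, draw]
FD 10.9: (-3,-10.5) -> (-3,-21.4) [heading=270, draw]
RT 144: heading 270 -> 126
Final: pos=(-3,-21.4), heading=126, 3 segment(s) drawn

Answer: -3 -21.4 126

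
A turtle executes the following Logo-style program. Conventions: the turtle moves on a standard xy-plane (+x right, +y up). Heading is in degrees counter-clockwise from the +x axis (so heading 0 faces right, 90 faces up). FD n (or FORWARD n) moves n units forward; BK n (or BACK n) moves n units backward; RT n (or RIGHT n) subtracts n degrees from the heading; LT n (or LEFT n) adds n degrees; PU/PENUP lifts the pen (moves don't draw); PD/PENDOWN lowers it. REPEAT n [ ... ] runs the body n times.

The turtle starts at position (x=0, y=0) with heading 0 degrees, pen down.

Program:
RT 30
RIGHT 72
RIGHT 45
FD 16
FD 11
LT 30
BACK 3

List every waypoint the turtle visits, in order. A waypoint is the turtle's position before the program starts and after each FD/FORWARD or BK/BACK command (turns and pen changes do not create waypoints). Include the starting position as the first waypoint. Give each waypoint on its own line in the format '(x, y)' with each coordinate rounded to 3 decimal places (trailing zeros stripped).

Executing turtle program step by step:
Start: pos=(0,0), heading=0, pen down
RT 30: heading 0 -> 330
RT 72: heading 330 -> 258
RT 45: heading 258 -> 213
FD 16: (0,0) -> (-13.419,-8.714) [heading=213, draw]
FD 11: (-13.419,-8.714) -> (-22.644,-14.705) [heading=213, draw]
LT 30: heading 213 -> 243
BK 3: (-22.644,-14.705) -> (-21.282,-12.032) [heading=243, draw]
Final: pos=(-21.282,-12.032), heading=243, 3 segment(s) drawn
Waypoints (4 total):
(0, 0)
(-13.419, -8.714)
(-22.644, -14.705)
(-21.282, -12.032)

Answer: (0, 0)
(-13.419, -8.714)
(-22.644, -14.705)
(-21.282, -12.032)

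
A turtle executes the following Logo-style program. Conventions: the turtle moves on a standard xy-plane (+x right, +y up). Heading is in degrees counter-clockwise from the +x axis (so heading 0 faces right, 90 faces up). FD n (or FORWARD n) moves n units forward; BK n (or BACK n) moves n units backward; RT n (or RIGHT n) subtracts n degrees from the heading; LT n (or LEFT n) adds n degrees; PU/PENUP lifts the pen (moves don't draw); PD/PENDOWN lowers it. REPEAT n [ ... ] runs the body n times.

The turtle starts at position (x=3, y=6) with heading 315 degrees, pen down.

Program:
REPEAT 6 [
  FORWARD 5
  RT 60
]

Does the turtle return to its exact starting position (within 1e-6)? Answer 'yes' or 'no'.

Answer: yes

Derivation:
Executing turtle program step by step:
Start: pos=(3,6), heading=315, pen down
REPEAT 6 [
  -- iteration 1/6 --
  FD 5: (3,6) -> (6.536,2.464) [heading=315, draw]
  RT 60: heading 315 -> 255
  -- iteration 2/6 --
  FD 5: (6.536,2.464) -> (5.241,-2.365) [heading=255, draw]
  RT 60: heading 255 -> 195
  -- iteration 3/6 --
  FD 5: (5.241,-2.365) -> (0.412,-3.659) [heading=195, draw]
  RT 60: heading 195 -> 135
  -- iteration 4/6 --
  FD 5: (0.412,-3.659) -> (-3.124,-0.124) [heading=135, draw]
  RT 60: heading 135 -> 75
  -- iteration 5/6 --
  FD 5: (-3.124,-0.124) -> (-1.83,4.706) [heading=75, draw]
  RT 60: heading 75 -> 15
  -- iteration 6/6 --
  FD 5: (-1.83,4.706) -> (3,6) [heading=15, draw]
  RT 60: heading 15 -> 315
]
Final: pos=(3,6), heading=315, 6 segment(s) drawn

Start position: (3, 6)
Final position: (3, 6)
Distance = 0; < 1e-6 -> CLOSED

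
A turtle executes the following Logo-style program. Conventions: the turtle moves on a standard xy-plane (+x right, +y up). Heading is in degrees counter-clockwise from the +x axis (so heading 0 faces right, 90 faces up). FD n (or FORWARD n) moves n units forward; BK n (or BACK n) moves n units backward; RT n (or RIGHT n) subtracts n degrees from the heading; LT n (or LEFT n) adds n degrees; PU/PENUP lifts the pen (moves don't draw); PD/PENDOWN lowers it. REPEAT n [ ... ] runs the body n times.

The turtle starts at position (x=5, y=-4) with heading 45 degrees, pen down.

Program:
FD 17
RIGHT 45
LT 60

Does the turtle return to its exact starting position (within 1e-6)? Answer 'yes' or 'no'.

Answer: no

Derivation:
Executing turtle program step by step:
Start: pos=(5,-4), heading=45, pen down
FD 17: (5,-4) -> (17.021,8.021) [heading=45, draw]
RT 45: heading 45 -> 0
LT 60: heading 0 -> 60
Final: pos=(17.021,8.021), heading=60, 1 segment(s) drawn

Start position: (5, -4)
Final position: (17.021, 8.021)
Distance = 17; >= 1e-6 -> NOT closed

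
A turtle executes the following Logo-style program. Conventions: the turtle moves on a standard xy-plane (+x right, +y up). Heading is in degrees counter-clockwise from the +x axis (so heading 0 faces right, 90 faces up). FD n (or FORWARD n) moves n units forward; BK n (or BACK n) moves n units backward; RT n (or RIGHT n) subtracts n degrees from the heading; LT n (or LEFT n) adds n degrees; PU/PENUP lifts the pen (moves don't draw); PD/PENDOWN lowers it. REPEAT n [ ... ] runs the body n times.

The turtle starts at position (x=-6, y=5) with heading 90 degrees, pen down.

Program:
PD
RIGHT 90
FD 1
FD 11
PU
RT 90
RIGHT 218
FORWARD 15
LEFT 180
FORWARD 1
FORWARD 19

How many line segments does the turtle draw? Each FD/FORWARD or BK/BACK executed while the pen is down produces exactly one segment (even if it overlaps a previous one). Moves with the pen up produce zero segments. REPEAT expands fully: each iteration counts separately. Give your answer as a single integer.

Executing turtle program step by step:
Start: pos=(-6,5), heading=90, pen down
PD: pen down
RT 90: heading 90 -> 0
FD 1: (-6,5) -> (-5,5) [heading=0, draw]
FD 11: (-5,5) -> (6,5) [heading=0, draw]
PU: pen up
RT 90: heading 0 -> 270
RT 218: heading 270 -> 52
FD 15: (6,5) -> (15.235,16.82) [heading=52, move]
LT 180: heading 52 -> 232
FD 1: (15.235,16.82) -> (14.619,16.032) [heading=232, move]
FD 19: (14.619,16.032) -> (2.922,1.06) [heading=232, move]
Final: pos=(2.922,1.06), heading=232, 2 segment(s) drawn
Segments drawn: 2

Answer: 2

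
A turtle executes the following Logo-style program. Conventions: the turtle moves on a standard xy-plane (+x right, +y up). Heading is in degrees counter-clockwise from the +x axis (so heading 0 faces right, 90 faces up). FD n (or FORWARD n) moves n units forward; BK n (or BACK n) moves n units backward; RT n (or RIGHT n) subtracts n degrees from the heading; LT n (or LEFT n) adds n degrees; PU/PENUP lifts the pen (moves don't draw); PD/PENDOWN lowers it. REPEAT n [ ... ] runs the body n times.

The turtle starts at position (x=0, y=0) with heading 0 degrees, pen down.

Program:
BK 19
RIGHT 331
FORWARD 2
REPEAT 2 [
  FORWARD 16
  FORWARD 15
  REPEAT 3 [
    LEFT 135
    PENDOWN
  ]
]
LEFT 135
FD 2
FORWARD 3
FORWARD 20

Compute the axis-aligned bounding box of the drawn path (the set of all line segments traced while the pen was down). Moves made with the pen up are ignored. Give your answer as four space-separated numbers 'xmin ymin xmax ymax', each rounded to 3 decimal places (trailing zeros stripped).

Answer: -19 0 18.407 45.798

Derivation:
Executing turtle program step by step:
Start: pos=(0,0), heading=0, pen down
BK 19: (0,0) -> (-19,0) [heading=0, draw]
RT 331: heading 0 -> 29
FD 2: (-19,0) -> (-17.251,0.97) [heading=29, draw]
REPEAT 2 [
  -- iteration 1/2 --
  FD 16: (-17.251,0.97) -> (-3.257,8.727) [heading=29, draw]
  FD 15: (-3.257,8.727) -> (9.862,15.999) [heading=29, draw]
  REPEAT 3 [
    -- iteration 1/3 --
    LT 135: heading 29 -> 164
    PD: pen down
    -- iteration 2/3 --
    LT 135: heading 164 -> 299
    PD: pen down
    -- iteration 3/3 --
    LT 135: heading 299 -> 74
    PD: pen down
  ]
  -- iteration 2/2 --
  FD 16: (9.862,15.999) -> (14.273,31.379) [heading=74, draw]
  FD 15: (14.273,31.379) -> (18.407,45.798) [heading=74, draw]
  REPEAT 3 [
    -- iteration 1/3 --
    LT 135: heading 74 -> 209
    PD: pen down
    -- iteration 2/3 --
    LT 135: heading 209 -> 344
    PD: pen down
    -- iteration 3/3 --
    LT 135: heading 344 -> 119
    PD: pen down
  ]
]
LT 135: heading 119 -> 254
FD 2: (18.407,45.798) -> (17.856,43.875) [heading=254, draw]
FD 3: (17.856,43.875) -> (17.029,40.992) [heading=254, draw]
FD 20: (17.029,40.992) -> (11.516,21.766) [heading=254, draw]
Final: pos=(11.516,21.766), heading=254, 9 segment(s) drawn

Segment endpoints: x in {-19, -17.251, -3.257, 0, 9.862, 11.516, 14.273, 17.029, 17.856, 18.407}, y in {0, 0.97, 8.727, 15.999, 21.766, 31.379, 40.992, 43.875, 45.798}
xmin=-19, ymin=0, xmax=18.407, ymax=45.798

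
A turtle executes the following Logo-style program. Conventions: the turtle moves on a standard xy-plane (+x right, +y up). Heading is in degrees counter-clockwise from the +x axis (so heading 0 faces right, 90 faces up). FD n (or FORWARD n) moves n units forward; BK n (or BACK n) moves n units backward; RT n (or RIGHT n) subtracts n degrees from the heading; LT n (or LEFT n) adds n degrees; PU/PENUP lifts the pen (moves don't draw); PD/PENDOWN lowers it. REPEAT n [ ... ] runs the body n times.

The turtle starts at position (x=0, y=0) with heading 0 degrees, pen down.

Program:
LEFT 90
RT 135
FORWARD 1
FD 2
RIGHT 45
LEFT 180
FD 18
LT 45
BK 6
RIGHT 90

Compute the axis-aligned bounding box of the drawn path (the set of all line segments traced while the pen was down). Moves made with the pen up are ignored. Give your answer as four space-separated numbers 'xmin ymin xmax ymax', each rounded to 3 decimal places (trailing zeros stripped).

Answer: 0 -2.121 6.364 15.879

Derivation:
Executing turtle program step by step:
Start: pos=(0,0), heading=0, pen down
LT 90: heading 0 -> 90
RT 135: heading 90 -> 315
FD 1: (0,0) -> (0.707,-0.707) [heading=315, draw]
FD 2: (0.707,-0.707) -> (2.121,-2.121) [heading=315, draw]
RT 45: heading 315 -> 270
LT 180: heading 270 -> 90
FD 18: (2.121,-2.121) -> (2.121,15.879) [heading=90, draw]
LT 45: heading 90 -> 135
BK 6: (2.121,15.879) -> (6.364,11.636) [heading=135, draw]
RT 90: heading 135 -> 45
Final: pos=(6.364,11.636), heading=45, 4 segment(s) drawn

Segment endpoints: x in {0, 0.707, 2.121, 2.121, 6.364}, y in {-2.121, -0.707, 0, 11.636, 15.879}
xmin=0, ymin=-2.121, xmax=6.364, ymax=15.879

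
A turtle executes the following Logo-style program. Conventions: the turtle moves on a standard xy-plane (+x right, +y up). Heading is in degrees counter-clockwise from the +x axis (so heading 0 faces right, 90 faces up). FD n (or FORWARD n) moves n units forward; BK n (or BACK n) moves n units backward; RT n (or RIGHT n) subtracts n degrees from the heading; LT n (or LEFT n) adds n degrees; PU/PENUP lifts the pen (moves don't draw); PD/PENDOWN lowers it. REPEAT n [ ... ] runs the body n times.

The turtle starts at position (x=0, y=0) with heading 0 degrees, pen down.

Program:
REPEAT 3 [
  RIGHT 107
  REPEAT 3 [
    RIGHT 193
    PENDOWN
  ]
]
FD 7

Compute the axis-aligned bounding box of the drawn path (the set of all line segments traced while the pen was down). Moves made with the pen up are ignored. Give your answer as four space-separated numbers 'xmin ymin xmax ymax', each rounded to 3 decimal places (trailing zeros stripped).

Answer: -1.455 0 0 6.847

Derivation:
Executing turtle program step by step:
Start: pos=(0,0), heading=0, pen down
REPEAT 3 [
  -- iteration 1/3 --
  RT 107: heading 0 -> 253
  REPEAT 3 [
    -- iteration 1/3 --
    RT 193: heading 253 -> 60
    PD: pen down
    -- iteration 2/3 --
    RT 193: heading 60 -> 227
    PD: pen down
    -- iteration 3/3 --
    RT 193: heading 227 -> 34
    PD: pen down
  ]
  -- iteration 2/3 --
  RT 107: heading 34 -> 287
  REPEAT 3 [
    -- iteration 1/3 --
    RT 193: heading 287 -> 94
    PD: pen down
    -- iteration 2/3 --
    RT 193: heading 94 -> 261
    PD: pen down
    -- iteration 3/3 --
    RT 193: heading 261 -> 68
    PD: pen down
  ]
  -- iteration 3/3 --
  RT 107: heading 68 -> 321
  REPEAT 3 [
    -- iteration 1/3 --
    RT 193: heading 321 -> 128
    PD: pen down
    -- iteration 2/3 --
    RT 193: heading 128 -> 295
    PD: pen down
    -- iteration 3/3 --
    RT 193: heading 295 -> 102
    PD: pen down
  ]
]
FD 7: (0,0) -> (-1.455,6.847) [heading=102, draw]
Final: pos=(-1.455,6.847), heading=102, 1 segment(s) drawn

Segment endpoints: x in {-1.455, 0}, y in {0, 6.847}
xmin=-1.455, ymin=0, xmax=0, ymax=6.847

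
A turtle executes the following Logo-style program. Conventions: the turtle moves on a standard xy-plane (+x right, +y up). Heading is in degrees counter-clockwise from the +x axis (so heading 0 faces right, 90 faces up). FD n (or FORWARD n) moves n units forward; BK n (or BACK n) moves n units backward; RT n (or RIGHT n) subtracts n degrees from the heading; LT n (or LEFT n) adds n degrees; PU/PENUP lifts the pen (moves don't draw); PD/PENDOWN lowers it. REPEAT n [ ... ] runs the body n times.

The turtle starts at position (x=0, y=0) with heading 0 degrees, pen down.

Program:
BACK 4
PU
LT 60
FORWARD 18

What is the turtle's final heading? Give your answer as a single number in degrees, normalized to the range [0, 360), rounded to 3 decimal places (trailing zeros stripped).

Executing turtle program step by step:
Start: pos=(0,0), heading=0, pen down
BK 4: (0,0) -> (-4,0) [heading=0, draw]
PU: pen up
LT 60: heading 0 -> 60
FD 18: (-4,0) -> (5,15.588) [heading=60, move]
Final: pos=(5,15.588), heading=60, 1 segment(s) drawn

Answer: 60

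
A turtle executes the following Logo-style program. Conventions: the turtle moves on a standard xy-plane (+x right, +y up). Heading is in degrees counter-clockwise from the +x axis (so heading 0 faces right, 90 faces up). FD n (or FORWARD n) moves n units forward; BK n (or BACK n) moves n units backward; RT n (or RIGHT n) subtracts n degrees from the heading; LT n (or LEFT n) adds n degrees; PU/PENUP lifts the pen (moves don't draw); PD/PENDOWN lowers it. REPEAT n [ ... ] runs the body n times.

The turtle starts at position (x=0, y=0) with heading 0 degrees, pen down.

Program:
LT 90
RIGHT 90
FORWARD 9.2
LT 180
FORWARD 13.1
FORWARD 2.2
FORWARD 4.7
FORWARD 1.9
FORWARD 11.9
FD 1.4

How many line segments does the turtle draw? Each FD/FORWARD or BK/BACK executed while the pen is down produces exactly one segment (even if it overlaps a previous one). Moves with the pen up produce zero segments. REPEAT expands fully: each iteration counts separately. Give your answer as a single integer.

Executing turtle program step by step:
Start: pos=(0,0), heading=0, pen down
LT 90: heading 0 -> 90
RT 90: heading 90 -> 0
FD 9.2: (0,0) -> (9.2,0) [heading=0, draw]
LT 180: heading 0 -> 180
FD 13.1: (9.2,0) -> (-3.9,0) [heading=180, draw]
FD 2.2: (-3.9,0) -> (-6.1,0) [heading=180, draw]
FD 4.7: (-6.1,0) -> (-10.8,0) [heading=180, draw]
FD 1.9: (-10.8,0) -> (-12.7,0) [heading=180, draw]
FD 11.9: (-12.7,0) -> (-24.6,0) [heading=180, draw]
FD 1.4: (-24.6,0) -> (-26,0) [heading=180, draw]
Final: pos=(-26,0), heading=180, 7 segment(s) drawn
Segments drawn: 7

Answer: 7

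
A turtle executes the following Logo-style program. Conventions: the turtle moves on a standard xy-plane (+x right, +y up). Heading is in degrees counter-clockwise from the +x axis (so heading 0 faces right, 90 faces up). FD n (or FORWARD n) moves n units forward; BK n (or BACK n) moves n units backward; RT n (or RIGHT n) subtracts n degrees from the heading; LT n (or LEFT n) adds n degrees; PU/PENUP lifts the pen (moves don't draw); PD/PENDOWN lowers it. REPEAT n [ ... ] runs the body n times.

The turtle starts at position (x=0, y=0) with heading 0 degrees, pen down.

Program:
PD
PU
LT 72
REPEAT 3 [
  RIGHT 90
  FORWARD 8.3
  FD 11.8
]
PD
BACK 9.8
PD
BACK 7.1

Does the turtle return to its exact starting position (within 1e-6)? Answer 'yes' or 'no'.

Executing turtle program step by step:
Start: pos=(0,0), heading=0, pen down
PD: pen down
PU: pen up
LT 72: heading 0 -> 72
REPEAT 3 [
  -- iteration 1/3 --
  RT 90: heading 72 -> 342
  FD 8.3: (0,0) -> (7.894,-2.565) [heading=342, move]
  FD 11.8: (7.894,-2.565) -> (19.116,-6.211) [heading=342, move]
  -- iteration 2/3 --
  RT 90: heading 342 -> 252
  FD 8.3: (19.116,-6.211) -> (16.551,-14.105) [heading=252, move]
  FD 11.8: (16.551,-14.105) -> (12.905,-25.327) [heading=252, move]
  -- iteration 3/3 --
  RT 90: heading 252 -> 162
  FD 8.3: (12.905,-25.327) -> (5.011,-22.763) [heading=162, move]
  FD 11.8: (5.011,-22.763) -> (-6.211,-19.116) [heading=162, move]
]
PD: pen down
BK 9.8: (-6.211,-19.116) -> (3.109,-22.145) [heading=162, draw]
PD: pen down
BK 7.1: (3.109,-22.145) -> (9.862,-24.339) [heading=162, draw]
Final: pos=(9.862,-24.339), heading=162, 2 segment(s) drawn

Start position: (0, 0)
Final position: (9.862, -24.339)
Distance = 26.261; >= 1e-6 -> NOT closed

Answer: no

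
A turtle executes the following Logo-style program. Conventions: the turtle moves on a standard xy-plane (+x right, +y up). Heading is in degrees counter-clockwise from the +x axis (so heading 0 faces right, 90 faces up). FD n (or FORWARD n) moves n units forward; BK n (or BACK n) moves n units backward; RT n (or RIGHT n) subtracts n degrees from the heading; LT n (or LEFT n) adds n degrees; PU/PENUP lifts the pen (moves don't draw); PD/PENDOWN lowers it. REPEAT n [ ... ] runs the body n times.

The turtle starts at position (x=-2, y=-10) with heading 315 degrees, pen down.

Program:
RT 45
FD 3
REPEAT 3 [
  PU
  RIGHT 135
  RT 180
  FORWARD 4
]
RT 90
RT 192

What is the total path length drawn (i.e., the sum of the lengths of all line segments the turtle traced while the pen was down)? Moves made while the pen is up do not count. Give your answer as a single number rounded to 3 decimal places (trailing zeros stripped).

Executing turtle program step by step:
Start: pos=(-2,-10), heading=315, pen down
RT 45: heading 315 -> 270
FD 3: (-2,-10) -> (-2,-13) [heading=270, draw]
REPEAT 3 [
  -- iteration 1/3 --
  PU: pen up
  RT 135: heading 270 -> 135
  RT 180: heading 135 -> 315
  FD 4: (-2,-13) -> (0.828,-15.828) [heading=315, move]
  -- iteration 2/3 --
  PU: pen up
  RT 135: heading 315 -> 180
  RT 180: heading 180 -> 0
  FD 4: (0.828,-15.828) -> (4.828,-15.828) [heading=0, move]
  -- iteration 3/3 --
  PU: pen up
  RT 135: heading 0 -> 225
  RT 180: heading 225 -> 45
  FD 4: (4.828,-15.828) -> (7.657,-13) [heading=45, move]
]
RT 90: heading 45 -> 315
RT 192: heading 315 -> 123
Final: pos=(7.657,-13), heading=123, 1 segment(s) drawn

Segment lengths:
  seg 1: (-2,-10) -> (-2,-13), length = 3
Total = 3

Answer: 3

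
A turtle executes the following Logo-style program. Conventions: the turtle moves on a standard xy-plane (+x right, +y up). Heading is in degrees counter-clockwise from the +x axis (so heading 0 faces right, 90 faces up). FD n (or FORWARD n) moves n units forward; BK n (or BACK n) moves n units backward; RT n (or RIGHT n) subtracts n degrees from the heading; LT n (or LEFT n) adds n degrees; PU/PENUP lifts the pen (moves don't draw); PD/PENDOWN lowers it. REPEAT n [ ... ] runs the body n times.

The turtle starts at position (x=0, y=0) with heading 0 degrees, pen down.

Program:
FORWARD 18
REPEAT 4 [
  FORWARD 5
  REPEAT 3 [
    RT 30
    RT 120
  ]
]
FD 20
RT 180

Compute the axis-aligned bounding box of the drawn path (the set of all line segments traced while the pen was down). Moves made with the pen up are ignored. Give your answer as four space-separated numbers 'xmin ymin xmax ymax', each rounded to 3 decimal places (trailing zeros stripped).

Executing turtle program step by step:
Start: pos=(0,0), heading=0, pen down
FD 18: (0,0) -> (18,0) [heading=0, draw]
REPEAT 4 [
  -- iteration 1/4 --
  FD 5: (18,0) -> (23,0) [heading=0, draw]
  REPEAT 3 [
    -- iteration 1/3 --
    RT 30: heading 0 -> 330
    RT 120: heading 330 -> 210
    -- iteration 2/3 --
    RT 30: heading 210 -> 180
    RT 120: heading 180 -> 60
    -- iteration 3/3 --
    RT 30: heading 60 -> 30
    RT 120: heading 30 -> 270
  ]
  -- iteration 2/4 --
  FD 5: (23,0) -> (23,-5) [heading=270, draw]
  REPEAT 3 [
    -- iteration 1/3 --
    RT 30: heading 270 -> 240
    RT 120: heading 240 -> 120
    -- iteration 2/3 --
    RT 30: heading 120 -> 90
    RT 120: heading 90 -> 330
    -- iteration 3/3 --
    RT 30: heading 330 -> 300
    RT 120: heading 300 -> 180
  ]
  -- iteration 3/4 --
  FD 5: (23,-5) -> (18,-5) [heading=180, draw]
  REPEAT 3 [
    -- iteration 1/3 --
    RT 30: heading 180 -> 150
    RT 120: heading 150 -> 30
    -- iteration 2/3 --
    RT 30: heading 30 -> 0
    RT 120: heading 0 -> 240
    -- iteration 3/3 --
    RT 30: heading 240 -> 210
    RT 120: heading 210 -> 90
  ]
  -- iteration 4/4 --
  FD 5: (18,-5) -> (18,0) [heading=90, draw]
  REPEAT 3 [
    -- iteration 1/3 --
    RT 30: heading 90 -> 60
    RT 120: heading 60 -> 300
    -- iteration 2/3 --
    RT 30: heading 300 -> 270
    RT 120: heading 270 -> 150
    -- iteration 3/3 --
    RT 30: heading 150 -> 120
    RT 120: heading 120 -> 0
  ]
]
FD 20: (18,0) -> (38,0) [heading=0, draw]
RT 180: heading 0 -> 180
Final: pos=(38,0), heading=180, 6 segment(s) drawn

Segment endpoints: x in {0, 18, 18, 23, 38}, y in {-5, -5, 0, 0, 0}
xmin=0, ymin=-5, xmax=38, ymax=0

Answer: 0 -5 38 0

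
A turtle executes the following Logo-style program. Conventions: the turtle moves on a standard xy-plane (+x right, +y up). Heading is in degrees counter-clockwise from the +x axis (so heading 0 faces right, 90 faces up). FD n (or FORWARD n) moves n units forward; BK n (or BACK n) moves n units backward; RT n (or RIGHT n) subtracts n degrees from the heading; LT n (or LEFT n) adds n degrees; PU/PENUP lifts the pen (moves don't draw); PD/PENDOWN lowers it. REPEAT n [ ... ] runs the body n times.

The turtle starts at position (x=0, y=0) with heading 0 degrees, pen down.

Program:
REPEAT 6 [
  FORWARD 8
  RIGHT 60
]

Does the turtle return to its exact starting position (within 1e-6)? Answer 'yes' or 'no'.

Executing turtle program step by step:
Start: pos=(0,0), heading=0, pen down
REPEAT 6 [
  -- iteration 1/6 --
  FD 8: (0,0) -> (8,0) [heading=0, draw]
  RT 60: heading 0 -> 300
  -- iteration 2/6 --
  FD 8: (8,0) -> (12,-6.928) [heading=300, draw]
  RT 60: heading 300 -> 240
  -- iteration 3/6 --
  FD 8: (12,-6.928) -> (8,-13.856) [heading=240, draw]
  RT 60: heading 240 -> 180
  -- iteration 4/6 --
  FD 8: (8,-13.856) -> (0,-13.856) [heading=180, draw]
  RT 60: heading 180 -> 120
  -- iteration 5/6 --
  FD 8: (0,-13.856) -> (-4,-6.928) [heading=120, draw]
  RT 60: heading 120 -> 60
  -- iteration 6/6 --
  FD 8: (-4,-6.928) -> (0,0) [heading=60, draw]
  RT 60: heading 60 -> 0
]
Final: pos=(0,0), heading=0, 6 segment(s) drawn

Start position: (0, 0)
Final position: (0, 0)
Distance = 0; < 1e-6 -> CLOSED

Answer: yes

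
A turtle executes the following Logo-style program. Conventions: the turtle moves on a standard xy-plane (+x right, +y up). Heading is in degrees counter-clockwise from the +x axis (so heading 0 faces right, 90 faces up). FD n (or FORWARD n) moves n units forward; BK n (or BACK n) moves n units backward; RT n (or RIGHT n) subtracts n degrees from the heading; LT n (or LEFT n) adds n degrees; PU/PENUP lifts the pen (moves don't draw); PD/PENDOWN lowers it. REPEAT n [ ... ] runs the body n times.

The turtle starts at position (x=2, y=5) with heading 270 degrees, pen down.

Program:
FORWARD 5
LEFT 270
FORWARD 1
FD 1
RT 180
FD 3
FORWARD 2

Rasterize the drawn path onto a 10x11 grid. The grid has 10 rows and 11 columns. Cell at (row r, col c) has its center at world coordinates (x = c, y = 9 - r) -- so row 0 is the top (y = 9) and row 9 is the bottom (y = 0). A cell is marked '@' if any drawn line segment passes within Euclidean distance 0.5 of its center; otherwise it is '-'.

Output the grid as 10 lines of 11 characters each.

Answer: -----------
-----------
-----------
-----------
--@--------
--@--------
--@--------
--@--------
--@--------
@@@@@@-----

Derivation:
Segment 0: (2,5) -> (2,0)
Segment 1: (2,0) -> (1,0)
Segment 2: (1,0) -> (-0,0)
Segment 3: (-0,0) -> (3,0)
Segment 4: (3,0) -> (5,-0)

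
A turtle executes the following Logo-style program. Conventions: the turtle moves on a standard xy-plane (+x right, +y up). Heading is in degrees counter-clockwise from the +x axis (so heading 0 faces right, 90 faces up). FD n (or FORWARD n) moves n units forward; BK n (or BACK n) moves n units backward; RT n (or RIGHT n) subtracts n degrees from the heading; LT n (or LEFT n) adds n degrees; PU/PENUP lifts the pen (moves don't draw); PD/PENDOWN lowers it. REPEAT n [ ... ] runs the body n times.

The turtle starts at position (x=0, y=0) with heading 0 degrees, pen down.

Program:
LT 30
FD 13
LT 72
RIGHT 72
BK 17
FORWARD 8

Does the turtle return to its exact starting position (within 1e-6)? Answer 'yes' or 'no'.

Executing turtle program step by step:
Start: pos=(0,0), heading=0, pen down
LT 30: heading 0 -> 30
FD 13: (0,0) -> (11.258,6.5) [heading=30, draw]
LT 72: heading 30 -> 102
RT 72: heading 102 -> 30
BK 17: (11.258,6.5) -> (-3.464,-2) [heading=30, draw]
FD 8: (-3.464,-2) -> (3.464,2) [heading=30, draw]
Final: pos=(3.464,2), heading=30, 3 segment(s) drawn

Start position: (0, 0)
Final position: (3.464, 2)
Distance = 4; >= 1e-6 -> NOT closed

Answer: no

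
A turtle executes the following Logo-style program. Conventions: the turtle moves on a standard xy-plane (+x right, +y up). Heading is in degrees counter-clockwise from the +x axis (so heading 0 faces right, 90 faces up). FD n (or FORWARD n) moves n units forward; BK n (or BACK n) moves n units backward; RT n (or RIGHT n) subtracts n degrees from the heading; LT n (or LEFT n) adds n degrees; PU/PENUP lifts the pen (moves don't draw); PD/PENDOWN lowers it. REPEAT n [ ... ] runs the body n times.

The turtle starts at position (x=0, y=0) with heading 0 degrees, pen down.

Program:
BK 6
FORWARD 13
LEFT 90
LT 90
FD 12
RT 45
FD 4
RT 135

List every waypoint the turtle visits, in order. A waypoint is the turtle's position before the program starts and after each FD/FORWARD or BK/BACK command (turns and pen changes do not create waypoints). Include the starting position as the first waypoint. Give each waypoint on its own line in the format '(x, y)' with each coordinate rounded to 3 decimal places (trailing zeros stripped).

Answer: (0, 0)
(-6, 0)
(7, 0)
(-5, 0)
(-7.828, 2.828)

Derivation:
Executing turtle program step by step:
Start: pos=(0,0), heading=0, pen down
BK 6: (0,0) -> (-6,0) [heading=0, draw]
FD 13: (-6,0) -> (7,0) [heading=0, draw]
LT 90: heading 0 -> 90
LT 90: heading 90 -> 180
FD 12: (7,0) -> (-5,0) [heading=180, draw]
RT 45: heading 180 -> 135
FD 4: (-5,0) -> (-7.828,2.828) [heading=135, draw]
RT 135: heading 135 -> 0
Final: pos=(-7.828,2.828), heading=0, 4 segment(s) drawn
Waypoints (5 total):
(0, 0)
(-6, 0)
(7, 0)
(-5, 0)
(-7.828, 2.828)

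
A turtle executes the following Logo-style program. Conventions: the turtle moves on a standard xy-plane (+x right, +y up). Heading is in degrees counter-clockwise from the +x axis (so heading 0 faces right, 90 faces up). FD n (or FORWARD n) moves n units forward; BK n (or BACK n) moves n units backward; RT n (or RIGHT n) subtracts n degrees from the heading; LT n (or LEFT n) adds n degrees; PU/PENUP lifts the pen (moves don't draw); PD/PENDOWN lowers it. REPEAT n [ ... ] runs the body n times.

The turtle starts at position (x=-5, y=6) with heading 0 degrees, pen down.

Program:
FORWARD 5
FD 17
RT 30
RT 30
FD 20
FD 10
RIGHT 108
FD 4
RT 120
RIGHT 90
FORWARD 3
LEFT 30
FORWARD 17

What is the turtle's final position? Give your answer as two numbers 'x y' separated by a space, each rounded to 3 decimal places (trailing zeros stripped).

Answer: 47.569 -18.205

Derivation:
Executing turtle program step by step:
Start: pos=(-5,6), heading=0, pen down
FD 5: (-5,6) -> (0,6) [heading=0, draw]
FD 17: (0,6) -> (17,6) [heading=0, draw]
RT 30: heading 0 -> 330
RT 30: heading 330 -> 300
FD 20: (17,6) -> (27,-11.321) [heading=300, draw]
FD 10: (27,-11.321) -> (32,-19.981) [heading=300, draw]
RT 108: heading 300 -> 192
FD 4: (32,-19.981) -> (28.087,-20.812) [heading=192, draw]
RT 120: heading 192 -> 72
RT 90: heading 72 -> 342
FD 3: (28.087,-20.812) -> (30.941,-21.739) [heading=342, draw]
LT 30: heading 342 -> 12
FD 17: (30.941,-21.739) -> (47.569,-18.205) [heading=12, draw]
Final: pos=(47.569,-18.205), heading=12, 7 segment(s) drawn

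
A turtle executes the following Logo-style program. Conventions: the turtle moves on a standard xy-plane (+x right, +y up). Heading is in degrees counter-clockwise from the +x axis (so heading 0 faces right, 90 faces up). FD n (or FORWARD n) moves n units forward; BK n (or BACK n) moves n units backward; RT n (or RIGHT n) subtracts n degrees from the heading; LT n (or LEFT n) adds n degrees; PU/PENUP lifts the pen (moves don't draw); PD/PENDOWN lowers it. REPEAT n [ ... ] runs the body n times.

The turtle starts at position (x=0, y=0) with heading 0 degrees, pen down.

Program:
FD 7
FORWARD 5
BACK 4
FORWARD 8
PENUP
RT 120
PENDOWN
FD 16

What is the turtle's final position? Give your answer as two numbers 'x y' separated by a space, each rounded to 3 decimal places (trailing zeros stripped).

Executing turtle program step by step:
Start: pos=(0,0), heading=0, pen down
FD 7: (0,0) -> (7,0) [heading=0, draw]
FD 5: (7,0) -> (12,0) [heading=0, draw]
BK 4: (12,0) -> (8,0) [heading=0, draw]
FD 8: (8,0) -> (16,0) [heading=0, draw]
PU: pen up
RT 120: heading 0 -> 240
PD: pen down
FD 16: (16,0) -> (8,-13.856) [heading=240, draw]
Final: pos=(8,-13.856), heading=240, 5 segment(s) drawn

Answer: 8 -13.856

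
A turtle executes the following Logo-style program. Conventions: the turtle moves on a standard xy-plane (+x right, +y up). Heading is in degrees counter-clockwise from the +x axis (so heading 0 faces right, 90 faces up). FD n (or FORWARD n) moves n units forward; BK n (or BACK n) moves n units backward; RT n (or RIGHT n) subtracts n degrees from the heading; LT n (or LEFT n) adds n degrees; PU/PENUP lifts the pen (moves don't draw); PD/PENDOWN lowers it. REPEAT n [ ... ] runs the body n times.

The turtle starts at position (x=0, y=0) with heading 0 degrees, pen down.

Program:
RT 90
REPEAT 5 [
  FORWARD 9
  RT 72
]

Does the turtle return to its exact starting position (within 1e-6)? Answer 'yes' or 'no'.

Executing turtle program step by step:
Start: pos=(0,0), heading=0, pen down
RT 90: heading 0 -> 270
REPEAT 5 [
  -- iteration 1/5 --
  FD 9: (0,0) -> (0,-9) [heading=270, draw]
  RT 72: heading 270 -> 198
  -- iteration 2/5 --
  FD 9: (0,-9) -> (-8.56,-11.781) [heading=198, draw]
  RT 72: heading 198 -> 126
  -- iteration 3/5 --
  FD 9: (-8.56,-11.781) -> (-13.85,-4.5) [heading=126, draw]
  RT 72: heading 126 -> 54
  -- iteration 4/5 --
  FD 9: (-13.85,-4.5) -> (-8.56,2.781) [heading=54, draw]
  RT 72: heading 54 -> 342
  -- iteration 5/5 --
  FD 9: (-8.56,2.781) -> (0,0) [heading=342, draw]
  RT 72: heading 342 -> 270
]
Final: pos=(0,0), heading=270, 5 segment(s) drawn

Start position: (0, 0)
Final position: (0, 0)
Distance = 0; < 1e-6 -> CLOSED

Answer: yes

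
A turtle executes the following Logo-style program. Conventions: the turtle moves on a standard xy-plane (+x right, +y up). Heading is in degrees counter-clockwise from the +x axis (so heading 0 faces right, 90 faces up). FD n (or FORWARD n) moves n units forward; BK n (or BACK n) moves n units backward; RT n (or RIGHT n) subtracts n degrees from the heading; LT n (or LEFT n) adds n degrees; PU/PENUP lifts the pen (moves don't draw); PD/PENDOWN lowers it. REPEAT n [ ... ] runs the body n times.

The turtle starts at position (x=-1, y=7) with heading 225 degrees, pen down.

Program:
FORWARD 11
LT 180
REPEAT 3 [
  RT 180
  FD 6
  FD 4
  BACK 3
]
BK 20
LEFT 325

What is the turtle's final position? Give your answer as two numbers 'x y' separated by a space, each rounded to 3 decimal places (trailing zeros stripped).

Executing turtle program step by step:
Start: pos=(-1,7), heading=225, pen down
FD 11: (-1,7) -> (-8.778,-0.778) [heading=225, draw]
LT 180: heading 225 -> 45
REPEAT 3 [
  -- iteration 1/3 --
  RT 180: heading 45 -> 225
  FD 6: (-8.778,-0.778) -> (-13.021,-5.021) [heading=225, draw]
  FD 4: (-13.021,-5.021) -> (-15.849,-7.849) [heading=225, draw]
  BK 3: (-15.849,-7.849) -> (-13.728,-5.728) [heading=225, draw]
  -- iteration 2/3 --
  RT 180: heading 225 -> 45
  FD 6: (-13.728,-5.728) -> (-9.485,-1.485) [heading=45, draw]
  FD 4: (-9.485,-1.485) -> (-6.657,1.343) [heading=45, draw]
  BK 3: (-6.657,1.343) -> (-8.778,-0.778) [heading=45, draw]
  -- iteration 3/3 --
  RT 180: heading 45 -> 225
  FD 6: (-8.778,-0.778) -> (-13.021,-5.021) [heading=225, draw]
  FD 4: (-13.021,-5.021) -> (-15.849,-7.849) [heading=225, draw]
  BK 3: (-15.849,-7.849) -> (-13.728,-5.728) [heading=225, draw]
]
BK 20: (-13.728,-5.728) -> (0.414,8.414) [heading=225, draw]
LT 325: heading 225 -> 190
Final: pos=(0.414,8.414), heading=190, 11 segment(s) drawn

Answer: 0.414 8.414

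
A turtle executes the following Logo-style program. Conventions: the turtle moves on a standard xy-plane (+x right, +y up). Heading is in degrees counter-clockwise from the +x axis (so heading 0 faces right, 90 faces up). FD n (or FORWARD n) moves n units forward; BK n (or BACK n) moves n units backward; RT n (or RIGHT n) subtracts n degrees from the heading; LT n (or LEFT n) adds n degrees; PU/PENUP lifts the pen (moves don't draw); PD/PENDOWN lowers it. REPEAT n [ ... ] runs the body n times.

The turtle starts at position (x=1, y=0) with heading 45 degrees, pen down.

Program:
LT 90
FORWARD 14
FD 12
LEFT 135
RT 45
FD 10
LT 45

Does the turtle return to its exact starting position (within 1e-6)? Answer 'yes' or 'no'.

Executing turtle program step by step:
Start: pos=(1,0), heading=45, pen down
LT 90: heading 45 -> 135
FD 14: (1,0) -> (-8.899,9.899) [heading=135, draw]
FD 12: (-8.899,9.899) -> (-17.385,18.385) [heading=135, draw]
LT 135: heading 135 -> 270
RT 45: heading 270 -> 225
FD 10: (-17.385,18.385) -> (-24.456,11.314) [heading=225, draw]
LT 45: heading 225 -> 270
Final: pos=(-24.456,11.314), heading=270, 3 segment(s) drawn

Start position: (1, 0)
Final position: (-24.456, 11.314)
Distance = 27.857; >= 1e-6 -> NOT closed

Answer: no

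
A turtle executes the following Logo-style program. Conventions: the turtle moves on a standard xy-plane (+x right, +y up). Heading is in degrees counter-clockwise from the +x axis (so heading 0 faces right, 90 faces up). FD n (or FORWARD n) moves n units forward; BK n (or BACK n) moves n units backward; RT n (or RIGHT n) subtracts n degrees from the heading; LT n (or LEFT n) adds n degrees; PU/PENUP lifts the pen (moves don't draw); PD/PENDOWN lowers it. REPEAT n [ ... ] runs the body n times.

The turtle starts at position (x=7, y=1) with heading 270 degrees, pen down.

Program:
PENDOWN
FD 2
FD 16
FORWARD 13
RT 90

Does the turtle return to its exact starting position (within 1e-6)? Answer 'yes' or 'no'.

Answer: no

Derivation:
Executing turtle program step by step:
Start: pos=(7,1), heading=270, pen down
PD: pen down
FD 2: (7,1) -> (7,-1) [heading=270, draw]
FD 16: (7,-1) -> (7,-17) [heading=270, draw]
FD 13: (7,-17) -> (7,-30) [heading=270, draw]
RT 90: heading 270 -> 180
Final: pos=(7,-30), heading=180, 3 segment(s) drawn

Start position: (7, 1)
Final position: (7, -30)
Distance = 31; >= 1e-6 -> NOT closed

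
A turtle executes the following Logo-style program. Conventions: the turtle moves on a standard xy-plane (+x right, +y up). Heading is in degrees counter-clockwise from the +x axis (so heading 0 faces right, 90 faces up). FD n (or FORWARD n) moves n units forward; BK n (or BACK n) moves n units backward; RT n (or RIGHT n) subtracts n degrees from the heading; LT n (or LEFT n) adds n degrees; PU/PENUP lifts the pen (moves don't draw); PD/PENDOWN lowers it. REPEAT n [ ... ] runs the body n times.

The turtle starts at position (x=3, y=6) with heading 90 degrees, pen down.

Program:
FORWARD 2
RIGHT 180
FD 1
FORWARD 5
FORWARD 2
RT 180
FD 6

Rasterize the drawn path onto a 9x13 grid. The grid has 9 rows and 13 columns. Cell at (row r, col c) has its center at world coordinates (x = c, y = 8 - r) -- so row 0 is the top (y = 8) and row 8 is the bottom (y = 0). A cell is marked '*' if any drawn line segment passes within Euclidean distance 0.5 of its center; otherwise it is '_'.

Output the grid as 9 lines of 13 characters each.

Segment 0: (3,6) -> (3,8)
Segment 1: (3,8) -> (3,7)
Segment 2: (3,7) -> (3,2)
Segment 3: (3,2) -> (3,0)
Segment 4: (3,0) -> (3,6)

Answer: ___*_________
___*_________
___*_________
___*_________
___*_________
___*_________
___*_________
___*_________
___*_________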